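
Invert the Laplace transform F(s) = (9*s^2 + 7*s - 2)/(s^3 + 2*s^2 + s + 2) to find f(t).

f(t) = -3*sin(t) + 5*cos(t) + 4*exp(-2*t)

Factor the denominator: s^3 + 2*s^2 + s + 2 = (s + 2)*(s^2 + 1).
Partial fraction decomposition gives [4/(s + 2)] + [5*s/(s^2 + 1)] + [-3/(s^2 + 1)].
Invert each term: 4/(s + 2) ↔ 4e^(-2t); 5·s/(s^2 + 1) ↔ 5cos(t); -3·1/(s^2 + 1) ↔ -3sin(t).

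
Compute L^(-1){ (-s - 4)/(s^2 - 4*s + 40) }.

Complete the square in the denominator: s^2 - 4*s + 40 = (s - 2)^2 + 6^2.
Split the numerator to match: -s - 4 = -1·(s - 2) - 1·6.
Invert each term: -1·(s - 2)/((s - 2)^2 + 36) ↔ -e^(2t)cos(6t); -1·6/((s - 2)^2 + 36) ↔ -e^(2t)sin(6t).

-exp(2*t)*sin(6*t) - exp(2*t)*cos(6*t)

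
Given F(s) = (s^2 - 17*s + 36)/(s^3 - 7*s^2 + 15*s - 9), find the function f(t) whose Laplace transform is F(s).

f(t) = -3*t*exp(3*t) - 4*exp(3*t) + 5*exp(t)

Factor the denominator: s^3 - 7*s^2 + 15*s - 9 = (s - 3)^2*(s - 1).
Partial fraction decomposition gives [-4/(s - 3)] + [-3/(s - 3)^2] + [5/(s - 1)].
Invert each term: -4/(s - 3) ↔ -4e^(3t); -3/(s - 3)^2 ↔ -3t·e^(3t); 5/(s - 1) ↔ 5e^(t).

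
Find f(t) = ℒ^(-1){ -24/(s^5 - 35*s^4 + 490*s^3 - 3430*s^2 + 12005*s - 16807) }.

Rewrite the denominator: s^5 - 35*s^4 + 490*s^3 - 3430*s^2 + 12005*s - 16807 = (s - 7)^5.
The form in (s - 7) signals a first-shifting-theorem factor e^(7t).
Since L{t^4} = 4!/s^5 = 24/s^5, the inverse is t^4*e^(7*t), scaled by -1.

f(t) = -t^4*exp(7*t)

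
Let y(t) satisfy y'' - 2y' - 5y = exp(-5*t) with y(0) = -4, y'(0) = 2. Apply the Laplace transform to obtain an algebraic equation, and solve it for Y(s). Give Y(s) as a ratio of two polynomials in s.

Y(s) = (-4*s^2 - 10*s + 51)/(s^3 + 3*s^2 - 15*s - 25)

Take the Laplace transform of both sides.
Using L{y''} = s^2 Y - s·y(0) - y'(0) and L{y'} = sY - y(0), with y(0) = -4, y'(0) = 2, the left side becomes (s^2 - 2*s - 5)Y - (-4*s + 10).
The right side is L{exp(-5*t)} = 1/(s + 5).
So (s^2 - 2*s - 5)Y = 1/(s + 5) + (-4*s + 10).
Isolate Y and clear denominators.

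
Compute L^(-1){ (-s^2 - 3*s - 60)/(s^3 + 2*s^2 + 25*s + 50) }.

-sin(5*t) + cos(5*t) - 2*exp(-2*t)

Factor the denominator: s^3 + 2*s^2 + 25*s + 50 = (s + 2)*(s^2 + 25).
Partial fraction decomposition gives [-2/(s + 2)] + [s/(s^2 + 25)] + [-5/(s^2 + 25)].
Invert each term: -2/(s + 2) ↔ -2e^(-2t); 1·s/(s^2 + 25) ↔ cos(5t); -1·5/(s^2 + 25) ↔ -sin(5t).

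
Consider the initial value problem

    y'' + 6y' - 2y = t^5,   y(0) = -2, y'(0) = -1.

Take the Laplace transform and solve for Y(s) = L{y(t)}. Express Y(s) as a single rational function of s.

Take the Laplace transform of both sides.
The derivative rules (L{y''} = s^2 Y - s·y(0) - y'(0) and L{y'} = sY - y(0), with y(0) = -2, y'(0) = -1) turn the left side into (s^2 + 6*s - 2)Y - (-2*s - 13).
The right side is L{t^5} = 120/s^6.
So (s^2 + 6*s - 2)Y = 120/s^6 + (-2*s - 13).
Divide through and combine into a single rational function.

Y(s) = (-2*s^7 - 13*s^6 + 120)/(s^8 + 6*s^7 - 2*s^6)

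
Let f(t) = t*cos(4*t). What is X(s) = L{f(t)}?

L{cos(4t)} = s/(s^2 + 16).
Then apply L{t·g(t)} = -d/ds[G(s)] with G(s) = s/(s^2 + 16):
differentiating 1 time and applying the sign gives (s - 4)*(s + 4)/(s^2 + 16)^2.

X(s) = (s - 4)*(s + 4)/(s^2 + 16)^2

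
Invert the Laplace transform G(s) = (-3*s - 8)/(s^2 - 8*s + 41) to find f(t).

Complete the square in the denominator: s^2 - 8*s + 41 = (s - 4)^2 + 5^2.
Split the numerator to match: -3*s - 8 = -3·(s - 4) - 4·5.
Invert each term: -3·(s - 4)/((s - 4)^2 + 25) ↔ -3e^(4t)cos(5t); -4·5/((s - 4)^2 + 25) ↔ -4e^(4t)sin(5t).

f(t) = -4*exp(4*t)*sin(5*t) - 3*exp(4*t)*cos(5*t)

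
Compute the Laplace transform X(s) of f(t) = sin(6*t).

L{sin(6t)} = 6/(s^2 + 36).

X(s) = 6/(s^2 + 36)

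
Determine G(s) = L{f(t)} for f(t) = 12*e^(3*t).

G(s) = 12/(s - 3)

L{12} = 12/s.
By the first shifting theorem, multiplying by e^(3t) replaces s with s - 3.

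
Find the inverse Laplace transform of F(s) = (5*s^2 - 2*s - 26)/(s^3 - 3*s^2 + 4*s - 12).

exp(3*t) + 5*sin(2*t) + 4*cos(2*t)

Factor the denominator: s^3 - 3*s^2 + 4*s - 12 = (s - 3)*(s^2 + 4).
Partial fraction decomposition gives [1/(s - 3)] + [4*s/(s^2 + 4)] + [10/(s^2 + 4)].
Invert each term: 1/(s - 3) ↔ e^(3t); 4·s/(s^2 + 4) ↔ 4cos(2t); 5·2/(s^2 + 4) ↔ 5sin(2t).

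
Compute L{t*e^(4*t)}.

L{t} = 1!/s^2 = 1/s^2.
By the first shifting theorem, multiplying by e^(4t) replaces s with s - 4.

(s - 4)^(-2)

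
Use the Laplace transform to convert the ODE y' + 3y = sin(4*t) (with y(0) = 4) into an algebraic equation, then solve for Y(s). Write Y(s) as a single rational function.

Laplace-transform each side.
Using L{y'} = sY - y(0) = sY - 4, the left side becomes (s + 3)Y - (4).
The right side is L{sin(4*t)} = 4/(s^2 + 16).
So (s + 3)Y = 4/(s^2 + 16) + (4).
Isolate Y and clear denominators.

Y(s) = (4*s^2 + 68)/(s^3 + 3*s^2 + 16*s + 48)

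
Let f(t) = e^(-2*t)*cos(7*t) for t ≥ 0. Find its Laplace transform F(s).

L{cos(7t)} = s/(s^2 + 49).
By the first shifting theorem, multiplying by e^(-2t) replaces s with s + 2.

F(s) = (s + 2)/((s + 2)^2 + 49)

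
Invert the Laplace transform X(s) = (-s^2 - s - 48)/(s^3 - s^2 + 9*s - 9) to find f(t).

f(t) = -5*exp(t) + sin(3*t) + 4*cos(3*t)

Factor the denominator: s^3 - s^2 + 9*s - 9 = (s - 1)*(s^2 + 9).
Partial fraction decomposition gives [-5/(s - 1)] + [4*s/(s^2 + 9)] + [3/(s^2 + 9)].
Invert each term: -5/(s - 1) ↔ -5e^(t); 4·s/(s^2 + 9) ↔ 4cos(3t); 1·3/(s^2 + 9) ↔ sin(3t).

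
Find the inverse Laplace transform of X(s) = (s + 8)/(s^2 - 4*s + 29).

Complete the square in the denominator: s^2 - 4*s + 29 = (s - 2)^2 + 5^2.
Split the numerator to match: s + 8 = 1·(s - 2) + 2·5.
Invert each term: 1·(s - 2)/((s - 2)^2 + 25) ↔ e^(2t)cos(5t); 2·5/((s - 2)^2 + 25) ↔ 2e^(2t)sin(5t).

2*exp(2*t)*sin(5*t) + exp(2*t)*cos(5*t)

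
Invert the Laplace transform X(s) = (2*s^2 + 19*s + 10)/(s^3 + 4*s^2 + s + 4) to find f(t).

Factor the denominator: s^3 + 4*s^2 + s + 4 = (s + 4)*(s^2 + 1).
Partial fraction decomposition gives [-2/(s + 4)] + [4*s/(s^2 + 1)] + [3/(s^2 + 1)].
Invert each term: -2/(s + 4) ↔ -2e^(-4t); 4·s/(s^2 + 1) ↔ 4cos(t); 3·1/(s^2 + 1) ↔ 3sin(t).

f(t) = 3*sin(t) + 4*cos(t) - 2*exp(-4*t)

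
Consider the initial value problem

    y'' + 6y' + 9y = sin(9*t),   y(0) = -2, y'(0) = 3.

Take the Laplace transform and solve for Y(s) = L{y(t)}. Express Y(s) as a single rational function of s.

Y(s) = (-2*s^3 - 9*s^2 - 162*s - 720)/(s^4 + 6*s^3 + 90*s^2 + 486*s + 729)

Take the Laplace transform of both sides.
Using L{y''} = s^2 Y - s·y(0) - y'(0) and L{y'} = sY - y(0), with y(0) = -2, y'(0) = 3, the left side becomes (s^2 + 6*s + 9)Y - (-2*s - 9).
The right side is L{sin(9*t)} = 9/(s^2 + 81).
So (s^2 + 6*s + 9)Y = 9/(s^2 + 81) + (-2*s - 9).
Divide through and combine into a single rational function.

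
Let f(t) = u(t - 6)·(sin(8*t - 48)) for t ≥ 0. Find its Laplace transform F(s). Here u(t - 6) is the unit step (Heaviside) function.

By the second shifting theorem, L{u(t - c)·g(t - c)} = e^(-cs)·G(s) with c = 6 and G(s) = L{g(t)}.
L{sin(8t)} = 8/(s^2 + 64).

F(s) = 8*exp(-6*s)/(s^2 + 64)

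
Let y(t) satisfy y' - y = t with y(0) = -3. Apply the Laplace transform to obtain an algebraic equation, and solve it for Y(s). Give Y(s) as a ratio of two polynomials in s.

Transform both sides with L{·}.
The derivative rules (L{y'} = sY - y(0) = sY - (-3)) turn the left side into (s - 1)Y - (-3).
The right side is L{t} = s^(-2).
So (s - 1)Y = s^(-2) + (-3).
Solve for Y(s) and write it as one ratio of polynomials.

Y(s) = (-3*s^2 + 1)/(s^3 - s^2)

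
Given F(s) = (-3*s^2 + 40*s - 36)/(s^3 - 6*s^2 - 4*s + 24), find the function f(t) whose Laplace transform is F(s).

f(t) = 3*exp(6*t) - 2*exp(2*t) - 4*exp(-2*t)

Factor the denominator: s^3 - 6*s^2 - 4*s + 24 = (s - 6)*(s - 2)*(s + 2).
Partial fraction decomposition gives [3/(s - 6)] + [-2/(s - 2)] + [-4/(s + 2)].
Invert each term: 3/(s - 6) ↔ 3e^(6t); -2/(s - 2) ↔ -2e^(2t); -4/(s + 2) ↔ -4e^(-2t).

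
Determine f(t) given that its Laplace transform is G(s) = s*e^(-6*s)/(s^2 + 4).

The factor e^(-6s) signals a time shift by c = 6 (second shifting theorem).
L{cos(2t)} = s/(s^2 + 4), so L^-1{s/(s^2 + 4)} = cos(2*t).
Hence the inverse is u(t - 6) times that function evaluated at t - 6.

f(t) = Heaviside(t - 6)*(cos(2*t - 12))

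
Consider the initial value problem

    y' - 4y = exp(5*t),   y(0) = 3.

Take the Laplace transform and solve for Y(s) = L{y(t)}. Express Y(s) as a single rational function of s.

Laplace-transform each side.
The derivative rules (L{y'} = sY - y(0) = sY - 3) turn the left side into (s - 4)Y - (3).
The right side is L{exp(5*t)} = 1/(s - 5).
So (s - 4)Y = 1/(s - 5) + (3).
Divide through and combine into a single rational function.

Y(s) = (3*s - 14)/(s^2 - 9*s + 20)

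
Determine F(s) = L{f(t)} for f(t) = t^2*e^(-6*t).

F(s) = 2/(s + 6)^3

L{e^(-6t)} = 1/(s + 6).
Then apply L{t^2·g(t)} = (-1)^2 d^2/ds^2[G(s)] with G(s) = 1/(s + 6):
differentiating 2 times and applying the sign gives 2/(s + 6)^3.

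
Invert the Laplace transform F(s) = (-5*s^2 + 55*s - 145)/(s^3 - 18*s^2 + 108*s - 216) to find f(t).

f(t) = 5*t^2*exp(6*t)/2 - 5*t*exp(6*t) - 5*exp(6*t)

Factor the denominator: s^3 - 18*s^2 + 108*s - 216 = (s - 6)^3.
Partial fraction decomposition gives [-5/(s - 6)] + [-5/(s - 6)^2] + [5/(s - 6)^3].
Invert each term: -5/(s - 6) ↔ -5e^(6t); -5/(s - 6)^2 ↔ -5t·e^(6t); 5/(s - 6)^3 ↔ (5/2)t^2·e^(6t).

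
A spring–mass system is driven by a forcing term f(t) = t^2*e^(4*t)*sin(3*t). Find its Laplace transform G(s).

L{sin(3t)} = 3/(s^2 + 9).
Multiplying by e^(4t) shifts s → s - 4, so L{e^(4*t)*sin(3*t)} = 3/((s - 4)^2 + 9).
Then apply L{t^2·g(t)} = (-1)^2 d^2/ds^2[H(s)] with H(s) = 3/((s - 4)^2 + 9):
differentiating 2 times and applying the sign gives 18*(s^2 - 8*s + 13)/(s^2 - 8*s + 25)^3.

G(s) = 18*(s^2 - 8*s + 13)/(s^2 - 8*s + 25)^3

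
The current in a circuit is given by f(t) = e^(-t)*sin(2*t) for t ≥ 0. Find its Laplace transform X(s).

X(s) = 2/((s + 1)^2 + 4)

L{sin(2t)} = 2/(s^2 + 4).
By the first shifting theorem, multiplying by e^(-t) replaces s with s + 1.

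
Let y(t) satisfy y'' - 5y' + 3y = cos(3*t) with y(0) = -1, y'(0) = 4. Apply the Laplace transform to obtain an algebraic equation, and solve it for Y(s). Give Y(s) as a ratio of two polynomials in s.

Laplace-transform each side.
The derivative rules (L{y''} = s^2 Y - s·y(0) - y'(0) and L{y'} = sY - y(0), with y(0) = -1, y'(0) = 4) turn the left side into (s^2 - 5*s + 3)Y - (-s + 9).
The right side is L{cos(3*t)} = s/(s^2 + 9).
So (s^2 - 5*s + 3)Y = s/(s^2 + 9) + (-s + 9).
Solve for Y(s) and write it as one ratio of polynomials.

Y(s) = (-s^3 + 9*s^2 - 8*s + 81)/(s^4 - 5*s^3 + 12*s^2 - 45*s + 27)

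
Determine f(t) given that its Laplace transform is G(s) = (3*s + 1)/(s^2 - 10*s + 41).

Complete the square in the denominator: s^2 - 10*s + 41 = (s - 5)^2 + 4^2.
Split the numerator to match: 3*s + 1 = 3·(s - 5) + 4·4.
Invert each term: 3·(s - 5)/((s - 5)^2 + 16) ↔ 3e^(5t)cos(4t); 4·4/((s - 5)^2 + 16) ↔ 4e^(5t)sin(4t).

f(t) = 4*exp(5*t)*sin(4*t) + 3*exp(5*t)*cos(4*t)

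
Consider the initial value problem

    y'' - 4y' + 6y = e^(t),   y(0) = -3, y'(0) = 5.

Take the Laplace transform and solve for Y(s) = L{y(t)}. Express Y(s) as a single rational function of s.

Y(s) = (-3*s^2 + 20*s - 16)/(s^3 - 5*s^2 + 10*s - 6)

Laplace-transform each side.
The derivative rules (L{y''} = s^2 Y - s·y(0) - y'(0) and L{y'} = sY - y(0), with y(0) = -3, y'(0) = 5) turn the left side into (s^2 - 4*s + 6)Y - (-3*s + 17).
The right side is L{e^(t)} = 1/(s - 1).
So (s^2 - 4*s + 6)Y = 1/(s - 1) + (-3*s + 17).
Isolate Y and clear denominators.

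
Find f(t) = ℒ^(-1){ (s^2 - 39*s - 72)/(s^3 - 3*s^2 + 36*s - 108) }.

f(t) = -4*exp(3*t) - 4*sin(6*t) + 5*cos(6*t)

Factor the denominator: s^3 - 3*s^2 + 36*s - 108 = (s - 3)*(s^2 + 36).
Partial fraction decomposition gives [-4/(s - 3)] + [5*s/(s^2 + 36)] + [-24/(s^2 + 36)].
Invert each term: -4/(s - 3) ↔ -4e^(3t); 5·s/(s^2 + 36) ↔ 5cos(6t); -4·6/(s^2 + 36) ↔ -4sin(6t).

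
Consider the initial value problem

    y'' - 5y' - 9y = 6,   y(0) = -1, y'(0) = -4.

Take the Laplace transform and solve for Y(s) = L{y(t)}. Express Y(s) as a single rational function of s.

Transform both sides with L{·}.
With L{y''} = s^2 Y - s·y(0) - y'(0) and L{y'} = sY - y(0), with y(0) = -1, y'(0) = -4: the LHS transforms to (s^2 - 5*s - 9)Y - (-s + 1).
The right side is L{6} = 6/s.
So (s^2 - 5*s - 9)Y = 6/s + (-s + 1).
Divide through and combine into a single rational function.

Y(s) = (-s^2 + s + 6)/(s^3 - 5*s^2 - 9*s)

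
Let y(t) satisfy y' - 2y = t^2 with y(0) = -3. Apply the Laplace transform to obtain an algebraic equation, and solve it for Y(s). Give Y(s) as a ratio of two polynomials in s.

Take the Laplace transform of both sides.
The derivative rules (L{y'} = sY - y(0) = sY - (-3)) turn the left side into (s - 2)Y - (-3).
The right side is L{t^2} = 2/s^3.
So (s - 2)Y = 2/s^3 + (-3).
Divide through and combine into a single rational function.

Y(s) = (-3*s^3 + 2)/(s^4 - 2*s^3)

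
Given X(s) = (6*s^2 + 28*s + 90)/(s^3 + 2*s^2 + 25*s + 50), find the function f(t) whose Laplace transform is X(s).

Factor the denominator: s^3 + 2*s^2 + 25*s + 50 = (s + 2)*(s^2 + 25).
Partial fraction decomposition gives [2/(s + 2)] + [4*s/(s^2 + 25)] + [20/(s^2 + 25)].
Invert each term: 2/(s + 2) ↔ 2e^(-2t); 4·s/(s^2 + 25) ↔ 4cos(5t); 4·5/(s^2 + 25) ↔ 4sin(5t).

f(t) = 4*sin(5*t) + 4*cos(5*t) + 2*exp(-2*t)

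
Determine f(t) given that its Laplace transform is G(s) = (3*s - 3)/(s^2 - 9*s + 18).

Factor the denominator: s^2 - 9*s + 18 = (s - 6)*(s - 3).
Partial fraction decomposition gives [5/(s - 6)] + [-2/(s - 3)].
Invert each term: 5/(s - 6) ↔ 5e^(6t); -2/(s - 3) ↔ -2e^(3t).

f(t) = 5*exp(6*t) - 2*exp(3*t)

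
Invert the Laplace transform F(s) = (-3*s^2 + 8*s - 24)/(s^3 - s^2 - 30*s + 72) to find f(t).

f(t) = -4*exp(4*t) + 3*exp(3*t) - 2*exp(-6*t)

Factor the denominator: s^3 - s^2 - 30*s + 72 = (s - 4)*(s - 3)*(s + 6).
Partial fraction decomposition gives [-4/(s - 4)] + [3/(s - 3)] + [-2/(s + 6)].
Invert each term: -4/(s - 4) ↔ -4e^(4t); 3/(s - 3) ↔ 3e^(3t); -2/(s + 6) ↔ -2e^(-6t).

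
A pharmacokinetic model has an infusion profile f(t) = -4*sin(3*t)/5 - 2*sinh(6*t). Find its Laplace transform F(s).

F(s) = -12/(5*(s^2 + 9)) - 12/(s^2 - 36)

By linearity of the Laplace transform, transform each term separately.
(-2)·[L{sinh(6t)} = 6/(s^2 - 36)]; (-4/5)·[L{sin(3t)} = 3/(s^2 + 9)].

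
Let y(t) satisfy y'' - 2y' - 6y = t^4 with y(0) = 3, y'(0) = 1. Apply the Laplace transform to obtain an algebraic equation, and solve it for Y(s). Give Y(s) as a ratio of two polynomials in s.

Transform both sides with L{·}.
The derivative rules (L{y''} = s^2 Y - s·y(0) - y'(0) and L{y'} = sY - y(0), with y(0) = 3, y'(0) = 1) turn the left side into (s^2 - 2*s - 6)Y - (3*s - 5).
The right side is L{t^4} = 24/s^5.
So (s^2 - 2*s - 6)Y = 24/s^5 + (3*s - 5).
Solve for Y(s) and write it as one ratio of polynomials.

Y(s) = (3*s^6 - 5*s^5 + 24)/(s^7 - 2*s^6 - 6*s^5)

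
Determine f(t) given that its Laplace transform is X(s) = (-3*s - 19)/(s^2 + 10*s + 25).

Factor the denominator: s^2 + 10*s + 25 = (s + 5)^2.
Partial fraction decomposition gives [-3/(s + 5)] + [-4/(s + 5)^2].
Invert each term: -3/(s + 5) ↔ -3e^(-5t); -4/(s + 5)^2 ↔ -4t·e^(-5t).

f(t) = -4*t*exp(-5*t) - 3*exp(-5*t)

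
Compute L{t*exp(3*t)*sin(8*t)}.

L{sin(8t)} = 8/(s^2 + 64).
Multiplying by e^(3t) shifts s → s - 3, so L{exp(3*t)*sin(8*t)} = 8/((s - 3)^2 + 64).
Then apply L{t·g(t)} = -d/ds[G(s)] with G(s) = 8/((s - 3)^2 + 64):
differentiating 1 time and applying the sign gives 16*(s - 3)/(s^2 - 6*s + 73)^2.

16*(s - 3)/(s^2 - 6*s + 73)^2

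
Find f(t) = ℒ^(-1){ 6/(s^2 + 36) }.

f(t) = sin(6*t)

Since L{sin(6t)} = 6/(s^2 + 36), the inverse is sin(6*t).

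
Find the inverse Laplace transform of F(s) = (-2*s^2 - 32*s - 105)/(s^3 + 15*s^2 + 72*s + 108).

Factor the denominator: s^3 + 15*s^2 + 72*s + 108 = (s + 3)*(s + 6)^2.
Partial fraction decomposition gives [1/(s + 6)] + [-5/(s + 6)^2] + [-3/(s + 3)].
Invert each term: 1/(s + 6) ↔ e^(-6t); -5/(s + 6)^2 ↔ -5t·e^(-6t); -3/(s + 3) ↔ -3e^(-3t).

-5*t*exp(-6*t) - 3*exp(-3*t) + exp(-6*t)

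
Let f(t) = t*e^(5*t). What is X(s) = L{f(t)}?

L{t} = 1!/s^2 = 1/s^2.
By the first shifting theorem, multiplying by e^(5t) replaces s with s - 5.

X(s) = (s - 5)^(-2)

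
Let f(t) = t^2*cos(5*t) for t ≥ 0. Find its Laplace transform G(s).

L{cos(5t)} = s/(s^2 + 25).
Then apply L{t^2·g(t)} = (-1)^2 d^2/ds^2[H(s)] with H(s) = s/(s^2 + 25):
differentiating 2 times and applying the sign gives 2*s*(s^2 - 75)/(s^2 + 25)^3.

G(s) = 2*s*(s^2 - 75)/(s^2 + 25)^3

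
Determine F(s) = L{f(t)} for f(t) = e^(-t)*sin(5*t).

F(s) = 5/((s + 1)^2 + 25)

L{sin(5t)} = 5/(s^2 + 25).
By the first shifting theorem, multiplying by e^(-t) replaces s with s + 1.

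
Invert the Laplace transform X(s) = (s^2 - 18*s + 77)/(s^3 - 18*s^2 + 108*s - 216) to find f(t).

f(t) = 5*t^2*exp(6*t)/2 - 6*t*exp(6*t) + exp(6*t)

Factor the denominator: s^3 - 18*s^2 + 108*s - 216 = (s - 6)^3.
Partial fraction decomposition gives [1/(s - 6)] + [-6/(s - 6)^2] + [5/(s - 6)^3].
Invert each term: 1/(s - 6) ↔ e^(6t); -6/(s - 6)^2 ↔ -6t·e^(6t); 5/(s - 6)^3 ↔ (5/2)t^2·e^(6t).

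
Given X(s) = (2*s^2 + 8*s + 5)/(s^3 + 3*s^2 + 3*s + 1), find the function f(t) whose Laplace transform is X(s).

Factor the denominator: s^3 + 3*s^2 + 3*s + 1 = (s + 1)^3.
Partial fraction decomposition gives [2/(s + 1)] + [4/(s + 1)^2] + [-1/(s + 1)^3].
Invert each term: 2/(s + 1) ↔ 2e^(-t); 4/(s + 1)^2 ↔ 4t·e^(-t); -1/(s + 1)^3 ↔ (-1/2)t^2·e^(-t).

f(t) = -t^2*exp(-t)/2 + 4*t*exp(-t) + 2*exp(-t)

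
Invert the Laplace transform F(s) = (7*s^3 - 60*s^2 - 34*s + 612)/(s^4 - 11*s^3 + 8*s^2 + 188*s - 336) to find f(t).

Factor the denominator: s^4 - 11*s^3 + 8*s^2 + 188*s - 336 = (s - 7)*(s - 6)*(s - 2)*(s + 4).
Partial fraction decomposition gives [3/(s - 2)] + [1/(s + 4)] + [6/(s - 6)] + [-3/(s - 7)].
Invert each term: 3/(s - 2) ↔ 3e^(2t); 1/(s + 4) ↔ e^(-4t); 6/(s - 6) ↔ 6e^(6t); -3/(s - 7) ↔ -3e^(7t).

f(t) = -3*exp(7*t) + 6*exp(6*t) + 3*exp(2*t) + exp(-4*t)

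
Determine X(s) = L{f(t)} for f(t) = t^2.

X(s) = 2/s^3

L{t^2} = 2!/s^3 = 2/s^3.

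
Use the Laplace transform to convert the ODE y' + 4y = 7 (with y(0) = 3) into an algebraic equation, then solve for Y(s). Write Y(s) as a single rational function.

Apply the Laplace transform to the equation.
The derivative rules (L{y'} = sY - y(0) = sY - 3) turn the left side into (s + 4)Y - (3).
The right side is L{7} = 7/s.
So (s + 4)Y = 7/s + (3).
Isolate Y and clear denominators.

Y(s) = (3*s + 7)/(s^2 + 4*s)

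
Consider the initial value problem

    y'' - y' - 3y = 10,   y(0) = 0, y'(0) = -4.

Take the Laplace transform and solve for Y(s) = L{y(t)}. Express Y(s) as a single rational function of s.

Transform both sides with L{·}.
With L{y''} = s^2 Y - s·y(0) - y'(0) and L{y'} = sY - y(0), with y(0) = 0, y'(0) = -4: the LHS transforms to (s^2 - s - 3)Y - (-4).
The right side is L{10} = 10/s.
So (s^2 - s - 3)Y = 10/s + (-4).
Divide through and combine into a single rational function.

Y(s) = (-4*s + 10)/(s^3 - s^2 - 3*s)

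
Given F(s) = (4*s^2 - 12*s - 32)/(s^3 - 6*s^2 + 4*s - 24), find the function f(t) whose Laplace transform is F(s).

Factor the denominator: s^3 - 6*s^2 + 4*s - 24 = (s - 6)*(s^2 + 4).
Partial fraction decomposition gives [1/(s - 6)] + [3*s/(s^2 + 4)] + [6/(s^2 + 4)].
Invert each term: 1/(s - 6) ↔ e^(6t); 3·s/(s^2 + 4) ↔ 3cos(2t); 3·2/(s^2 + 4) ↔ 3sin(2t).

f(t) = exp(6*t) + 3*sin(2*t) + 3*cos(2*t)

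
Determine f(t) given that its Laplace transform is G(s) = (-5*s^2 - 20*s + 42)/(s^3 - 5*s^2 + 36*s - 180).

Factor the denominator: s^3 - 5*s^2 + 36*s - 180 = (s - 5)*(s^2 + 36).
Partial fraction decomposition gives [-3/(s - 5)] + [-2*s/(s^2 + 36)] + [-30/(s^2 + 36)].
Invert each term: -3/(s - 5) ↔ -3e^(5t); -2·s/(s^2 + 36) ↔ -2cos(6t); -5·6/(s^2 + 36) ↔ -5sin(6t).

f(t) = -3*exp(5*t) - 5*sin(6*t) - 2*cos(6*t)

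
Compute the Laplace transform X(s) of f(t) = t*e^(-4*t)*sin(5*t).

X(s) = 10*(s + 4)/(s^2 + 8*s + 41)^2

L{sin(5t)} = 5/(s^2 + 25).
Multiplying by e^(-4t) shifts s → s + 4, so L{e^(-4*t)*sin(5*t)} = 5/((s + 4)^2 + 25).
Then apply L{t·g(t)} = -d/ds[G(s)] with G(s) = 5/((s + 4)^2 + 25):
differentiating 1 time and applying the sign gives 10*(s + 4)/(s^2 + 8*s + 41)^2.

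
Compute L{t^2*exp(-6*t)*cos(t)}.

L{cos(t)} = s/(s^2 + 1).
Multiplying by e^(-6t) shifts s → s + 6, so L{exp(-6*t)*cos(t)} = (s + 6)/((s + 6)^2 + 1).
Then apply L{t^2·g(t)} = (-1)^2 d^2/ds^2[H(s)] with H(s) = (s + 6)/((s + 6)^2 + 1):
differentiating 2 times and applying the sign gives 2*(s + 6)*(s^2 + 12*s + 33)/(s^2 + 12*s + 37)^3.

2*(s + 6)*(s^2 + 12*s + 33)/(s^2 + 12*s + 37)^3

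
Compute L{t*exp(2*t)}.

(s - 2)^(-2)

L{e^(2t)} = 1/(s - 2).
Then apply L{t·g(t)} = -d/ds[G(s)] with G(s) = 1/(s - 2):
differentiating 1 time and applying the sign gives (s - 2)^(-2).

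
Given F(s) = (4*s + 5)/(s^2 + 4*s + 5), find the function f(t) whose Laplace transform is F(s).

Complete the square in the denominator: s^2 + 4*s + 5 = (s + 2)^2 + 1^2.
Split the numerator to match: 4*s + 5 = 4·(s + 2) - 3·1.
Invert each term: 4·(s + 2)/((s + 2)^2 + 1) ↔ 4e^(-2t)cos(t); -3·1/((s + 2)^2 + 1) ↔ -3e^(-2t)sin(t).

f(t) = -3*exp(-2*t)*sin(t) + 4*exp(-2*t)*cos(t)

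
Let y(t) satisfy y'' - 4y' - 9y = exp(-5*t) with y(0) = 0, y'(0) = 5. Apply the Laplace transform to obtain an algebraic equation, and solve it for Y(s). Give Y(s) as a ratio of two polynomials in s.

Transform both sides with L{·}.
Using L{y''} = s^2 Y - s·y(0) - y'(0) and L{y'} = sY - y(0), with y(0) = 0, y'(0) = 5, the left side becomes (s^2 - 4*s - 9)Y - (5).
The right side is L{exp(-5*t)} = 1/(s + 5).
So (s^2 - 4*s - 9)Y = 1/(s + 5) + (5).
Isolate Y and clear denominators.

Y(s) = (5*s + 26)/(s^3 + s^2 - 29*s - 45)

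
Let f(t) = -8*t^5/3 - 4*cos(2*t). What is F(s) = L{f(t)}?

By linearity of the Laplace transform, transform each term separately.
(-4)·[L{cos(2t)} = s/(s^2 + 4)]; (-8/3)·[L{t^5} = 5!/s^6 = 120/s^6].

F(s) = -4*s/(s^2 + 4) - 320/s^6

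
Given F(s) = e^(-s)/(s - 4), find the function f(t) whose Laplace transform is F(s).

f(t) = Heaviside(t - 1)*(exp(4*t - 4))

The factor e^(-s) signals a time shift by c = 1 (second shifting theorem).
L{e^(4t)} = 1/(s - 4), so L^-1{1/(s - 4)} = e^(4*t).
Hence the inverse is u(t - 1) times that function evaluated at t - 1.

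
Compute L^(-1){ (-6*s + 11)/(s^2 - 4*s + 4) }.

Factor the denominator: s^2 - 4*s + 4 = (s - 2)^2.
Partial fraction decomposition gives [-6/(s - 2)] + [-1/(s - 2)^2].
Invert each term: -6/(s - 2) ↔ -6e^(2t); -1/(s - 2)^2 ↔ -t·e^(2t).

-t*exp(2*t) - 6*exp(2*t)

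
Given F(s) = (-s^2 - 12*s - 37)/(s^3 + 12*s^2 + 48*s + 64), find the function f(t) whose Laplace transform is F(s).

Factor the denominator: s^3 + 12*s^2 + 48*s + 64 = (s + 4)^3.
Partial fraction decomposition gives [-1/(s + 4)] + [-4/(s + 4)^2] + [-5/(s + 4)^3].
Invert each term: -1/(s + 4) ↔ -e^(-4t); -4/(s + 4)^2 ↔ -4t·e^(-4t); -5/(s + 4)^3 ↔ (-5/2)t^2·e^(-4t).

f(t) = -5*t^2*exp(-4*t)/2 - 4*t*exp(-4*t) - exp(-4*t)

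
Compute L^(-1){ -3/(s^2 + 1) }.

Since L{sin(t)} = 1/(s^2 + 1), the inverse is sin(t), scaled by -3.

-3*sin(t)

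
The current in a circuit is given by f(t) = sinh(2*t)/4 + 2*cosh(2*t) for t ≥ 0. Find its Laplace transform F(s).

Apply the Laplace transform termwise.
(2)·[L{cosh(2t)} = s/(s^2 - 4)]; (1/4)·[L{sinh(2t)} = 2/(s^2 - 4)].

F(s) = 2*s/(s^2 - 4) + 1/(2*(s^2 - 4))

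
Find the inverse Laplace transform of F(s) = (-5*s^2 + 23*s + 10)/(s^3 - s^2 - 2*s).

6*exp(2*t) - 5 - 6*exp(-t)

Factor the denominator: s^3 - s^2 - 2*s = s*(s - 2)*(s + 1).
Partial fraction decomposition gives [6/(s - 2)] + [-6/(s + 1)] + [-5/s].
Invert each term: 6/(s - 2) ↔ 6e^(2t); -6/(s + 1) ↔ -6e^(-t); -5/(s - 0) ↔ -5e^(0t).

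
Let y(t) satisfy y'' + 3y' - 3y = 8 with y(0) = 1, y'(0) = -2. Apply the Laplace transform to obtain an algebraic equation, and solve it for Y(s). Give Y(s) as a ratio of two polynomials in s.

Apply the Laplace transform to the equation.
The derivative rules (L{y''} = s^2 Y - s·y(0) - y'(0) and L{y'} = sY - y(0), with y(0) = 1, y'(0) = -2) turn the left side into (s^2 + 3*s - 3)Y - (s + 1).
The right side is L{8} = 8/s.
So (s^2 + 3*s - 3)Y = 8/s + (s + 1).
Solve for Y(s) and write it as one ratio of polynomials.

Y(s) = (s^2 + s + 8)/(s^3 + 3*s^2 - 3*s)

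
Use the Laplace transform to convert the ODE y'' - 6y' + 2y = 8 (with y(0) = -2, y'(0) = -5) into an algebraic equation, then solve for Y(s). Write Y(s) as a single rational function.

Y(s) = (-2*s^2 + 7*s + 8)/(s^3 - 6*s^2 + 2*s)

Laplace-transform each side.
With L{y''} = s^2 Y - s·y(0) - y'(0) and L{y'} = sY - y(0), with y(0) = -2, y'(0) = -5: the LHS transforms to (s^2 - 6*s + 2)Y - (-2*s + 7).
The right side is L{8} = 8/s.
So (s^2 - 6*s + 2)Y = 8/s + (-2*s + 7).
Isolate Y and clear denominators.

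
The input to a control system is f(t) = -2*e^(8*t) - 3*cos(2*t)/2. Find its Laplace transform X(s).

Apply the Laplace transform termwise.
(-2)·[L{e^(8t)} = 1/(s - 8)]; (-3/2)·[L{cos(2t)} = s/(s^2 + 4)].

X(s) = -3*s/(2*(s^2 + 4)) - 2/(s - 8)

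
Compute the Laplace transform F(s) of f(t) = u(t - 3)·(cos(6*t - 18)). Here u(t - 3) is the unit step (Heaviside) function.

By the second shifting theorem, L{u(t - c)·g(t - c)} = e^(-cs)·G(s) with c = 3 and G(s) = L{g(t)}.
L{cos(6t)} = s/(s^2 + 36).

F(s) = s*exp(-3*s)/(s^2 + 36)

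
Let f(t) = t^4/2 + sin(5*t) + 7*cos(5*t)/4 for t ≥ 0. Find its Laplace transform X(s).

X(s) = 7*s/(4*(s^2 + 25)) + 5/(s^2 + 25) + 12/s^5

By linearity of the Laplace transform, transform each term separately.
(1/2)·[L{t^4} = 4!/s^5 = 24/s^5]; L{sin(5t)} = 5/(s^2 + 25); (7/4)·[L{cos(5t)} = s/(s^2 + 25)].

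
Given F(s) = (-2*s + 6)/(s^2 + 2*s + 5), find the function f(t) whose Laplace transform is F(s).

f(t) = 4*exp(-t)*sin(2*t) - 2*exp(-t)*cos(2*t)

Complete the square in the denominator: s^2 + 2*s + 5 = (s + 1)^2 + 2^2.
Split the numerator to match: -2*s + 6 = -2·(s + 1) + 4·2.
Invert each term: -2·(s + 1)/((s + 1)^2 + 4) ↔ -2e^(-t)cos(2t); 4·2/((s + 1)^2 + 4) ↔ 4e^(-t)sin(2t).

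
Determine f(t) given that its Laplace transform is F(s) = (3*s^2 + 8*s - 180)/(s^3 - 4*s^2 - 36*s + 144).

Factor the denominator: s^3 - 4*s^2 - 36*s + 144 = (s - 6)*(s - 4)*(s + 6).
Partial fraction decomposition gives [-1/(s - 6)] + [5/(s - 4)] + [-1/(s + 6)].
Invert each term: -1/(s - 6) ↔ -e^(6t); 5/(s - 4) ↔ 5e^(4t); -1/(s + 6) ↔ -e^(-6t).

f(t) = -exp(6*t) + 5*exp(4*t) - exp(-6*t)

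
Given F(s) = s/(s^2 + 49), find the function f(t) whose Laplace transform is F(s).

Since L{cos(7t)} = s/(s^2 + 49), the inverse is cos(7*t).

f(t) = cos(7*t)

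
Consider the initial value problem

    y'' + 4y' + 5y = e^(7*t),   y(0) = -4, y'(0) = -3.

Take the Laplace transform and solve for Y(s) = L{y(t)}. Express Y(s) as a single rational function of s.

Y(s) = (-4*s^2 + 9*s + 134)/(s^3 - 3*s^2 - 23*s - 35)

Apply the Laplace transform to the equation.
The derivative rules (L{y''} = s^2 Y - s·y(0) - y'(0) and L{y'} = sY - y(0), with y(0) = -4, y'(0) = -3) turn the left side into (s^2 + 4*s + 5)Y - (-4*s - 19).
The right side is L{e^(7*t)} = 1/(s - 7).
So (s^2 + 4*s + 5)Y = 1/(s - 7) + (-4*s - 19).
Isolate Y and clear denominators.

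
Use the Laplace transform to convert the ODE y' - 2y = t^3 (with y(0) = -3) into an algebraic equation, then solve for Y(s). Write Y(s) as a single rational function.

Y(s) = (-3*s^4 + 6)/(s^5 - 2*s^4)

Transform both sides with L{·}.
Using L{y'} = sY - y(0) = sY - (-3), the left side becomes (s - 2)Y - (-3).
The right side is L{t^3} = 6/s^4.
So (s - 2)Y = 6/s^4 + (-3).
Divide through and combine into a single rational function.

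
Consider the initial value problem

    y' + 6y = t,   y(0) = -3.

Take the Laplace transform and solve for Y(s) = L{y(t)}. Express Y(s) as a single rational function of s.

Apply the Laplace transform to the equation.
The derivative rules (L{y'} = sY - y(0) = sY - (-3)) turn the left side into (s + 6)Y - (-3).
The right side is L{t} = s^(-2).
So (s + 6)Y = s^(-2) + (-3).
Solve for Y(s) and write it as one ratio of polynomials.

Y(s) = (-3*s^2 + 1)/(s^3 + 6*s^2)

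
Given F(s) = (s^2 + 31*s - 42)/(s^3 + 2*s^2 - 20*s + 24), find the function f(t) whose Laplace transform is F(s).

f(t) = 3*t*exp(2*t) + 4*exp(2*t) - 3*exp(-6*t)

Factor the denominator: s^3 + 2*s^2 - 20*s + 24 = (s - 2)^2*(s + 6).
Partial fraction decomposition gives [4/(s - 2)] + [3/(s - 2)^2] + [-3/(s + 6)].
Invert each term: 4/(s - 2) ↔ 4e^(2t); 3/(s - 2)^2 ↔ 3t·e^(2t); -3/(s + 6) ↔ -3e^(-6t).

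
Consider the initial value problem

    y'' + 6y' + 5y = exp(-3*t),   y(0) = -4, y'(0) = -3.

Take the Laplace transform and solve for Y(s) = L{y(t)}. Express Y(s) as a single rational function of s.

Y(s) = (-4*s^2 - 39*s - 80)/(s^3 + 9*s^2 + 23*s + 15)

Laplace-transform each side.
With L{y''} = s^2 Y - s·y(0) - y'(0) and L{y'} = sY - y(0), with y(0) = -4, y'(0) = -3: the LHS transforms to (s^2 + 6*s + 5)Y - (-4*s - 27).
The right side is L{exp(-3*t)} = 1/(s + 3).
So (s^2 + 6*s + 5)Y = 1/(s + 3) + (-4*s - 27).
Solve for Y(s) and write it as one ratio of polynomials.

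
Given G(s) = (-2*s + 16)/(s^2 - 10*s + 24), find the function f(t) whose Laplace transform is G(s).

Factor the denominator: s^2 - 10*s + 24 = (s - 6)*(s - 4).
Partial fraction decomposition gives [2/(s - 6)] + [-4/(s - 4)].
Invert each term: 2/(s - 6) ↔ 2e^(6t); -4/(s - 4) ↔ -4e^(4t).

f(t) = 2*exp(6*t) - 4*exp(4*t)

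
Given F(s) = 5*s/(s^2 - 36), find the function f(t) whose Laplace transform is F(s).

Since L{cosh(6t)} = s/(s^2 - 36), the inverse is cosh(6*t), scaled by 5.

f(t) = 5*cosh(6*t)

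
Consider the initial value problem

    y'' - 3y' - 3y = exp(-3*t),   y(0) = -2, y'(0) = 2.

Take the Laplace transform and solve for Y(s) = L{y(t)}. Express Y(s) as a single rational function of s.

Y(s) = (-2*s^2 + 2*s + 25)/(s^3 - 12*s - 9)

Laplace-transform each side.
With L{y''} = s^2 Y - s·y(0) - y'(0) and L{y'} = sY - y(0), with y(0) = -2, y'(0) = 2: the LHS transforms to (s^2 - 3*s - 3)Y - (-2*s + 8).
The right side is L{exp(-3*t)} = 1/(s + 3).
So (s^2 - 3*s - 3)Y = 1/(s + 3) + (-2*s + 8).
Divide through and combine into a single rational function.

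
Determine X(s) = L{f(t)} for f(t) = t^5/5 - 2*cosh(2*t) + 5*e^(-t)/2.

Apply the Laplace transform termwise.
(5/2)·[L{e^(-t)} = 1/(s + 1)]; (-2)·[L{cosh(2t)} = s/(s^2 - 4)]; (1/5)·[L{t^5} = 5!/s^6 = 120/s^6].

X(s) = -2*s/(s^2 - 4) + 5/(2*(s + 1)) + 24/s^6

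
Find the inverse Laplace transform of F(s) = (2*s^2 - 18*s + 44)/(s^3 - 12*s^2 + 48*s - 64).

2*t^2*exp(4*t) - 2*t*exp(4*t) + 2*exp(4*t)

Factor the denominator: s^3 - 12*s^2 + 48*s - 64 = (s - 4)^3.
Partial fraction decomposition gives [2/(s - 4)] + [-2/(s - 4)^2] + [4/(s - 4)^3].
Invert each term: 2/(s - 4) ↔ 2e^(4t); -2/(s - 4)^2 ↔ -2t·e^(4t); 4/(s - 4)^3 ↔ (2)t^2·e^(4t).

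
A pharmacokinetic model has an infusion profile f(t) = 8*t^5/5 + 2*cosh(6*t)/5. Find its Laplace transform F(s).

F(s) = 2*s/(5*(s^2 - 36)) + 192/s^6

By linearity of the Laplace transform, transform each term separately.
(8/5)·[L{t^5} = 5!/s^6 = 120/s^6]; (2/5)·[L{cosh(6t)} = s/(s^2 - 36)].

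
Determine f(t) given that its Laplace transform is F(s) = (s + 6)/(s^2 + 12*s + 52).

Rewrite the denominator: s^2 + 12*s + 52 = (s + 6)^2 + 16.
The form in (s + 6) signals a first-shifting-theorem factor e^(-6t).
Since L{cos(4t)} = s/(s^2 + 16), the inverse is e^(-6*t)*cos(4*t).

f(t) = exp(-6*t)*cos(4*t)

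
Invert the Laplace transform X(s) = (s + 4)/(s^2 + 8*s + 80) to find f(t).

Rewrite the denominator: s^2 + 8*s + 80 = (s + 4)^2 + 64.
The form in (s + 4) signals a first-shifting-theorem factor e^(-4t).
Since L{cos(8t)} = s/(s^2 + 64), the inverse is e^(-4*t)*cos(8*t).

f(t) = exp(-4*t)*cos(8*t)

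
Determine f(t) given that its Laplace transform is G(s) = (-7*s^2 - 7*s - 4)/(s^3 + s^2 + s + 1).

Factor the denominator: s^3 + s^2 + s + 1 = (s + 1)*(s^2 + 1).
Partial fraction decomposition gives [-2/(s + 1)] + [-5*s/(s^2 + 1)] + [-2/(s^2 + 1)].
Invert each term: -2/(s + 1) ↔ -2e^(-t); -5·s/(s^2 + 1) ↔ -5cos(t); -2·1/(s^2 + 1) ↔ -2sin(t).

f(t) = -2*sin(t) - 5*cos(t) - 2*exp(-t)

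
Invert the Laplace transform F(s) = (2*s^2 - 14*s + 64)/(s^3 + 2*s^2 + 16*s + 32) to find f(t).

f(t) = -2*sin(4*t) - 3*cos(4*t) + 5*exp(-2*t)

Factor the denominator: s^3 + 2*s^2 + 16*s + 32 = (s + 2)*(s^2 + 16).
Partial fraction decomposition gives [5/(s + 2)] + [-3*s/(s^2 + 16)] + [-8/(s^2 + 16)].
Invert each term: 5/(s + 2) ↔ 5e^(-2t); -3·s/(s^2 + 16) ↔ -3cos(4t); -2·4/(s^2 + 16) ↔ -2sin(4t).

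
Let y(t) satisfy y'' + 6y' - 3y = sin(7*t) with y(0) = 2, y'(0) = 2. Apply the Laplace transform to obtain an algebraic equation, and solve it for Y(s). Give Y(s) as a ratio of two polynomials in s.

Apply the Laplace transform to the equation.
The derivative rules (L{y''} = s^2 Y - s·y(0) - y'(0) and L{y'} = sY - y(0), with y(0) = 2, y'(0) = 2) turn the left side into (s^2 + 6*s - 3)Y - (2*s + 14).
The right side is L{sin(7*t)} = 7/(s^2 + 49).
So (s^2 + 6*s - 3)Y = 7/(s^2 + 49) + (2*s + 14).
Solve for Y(s) and write it as one ratio of polynomials.

Y(s) = (2*s^3 + 14*s^2 + 98*s + 693)/(s^4 + 6*s^3 + 46*s^2 + 294*s - 147)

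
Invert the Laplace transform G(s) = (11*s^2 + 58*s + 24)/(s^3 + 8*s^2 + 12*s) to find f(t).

Factor the denominator: s^3 + 8*s^2 + 12*s = s*(s + 2)*(s + 6).
Partial fraction decomposition gives [3/(s + 6)] + [2/s] + [6/(s + 2)].
Invert each term: 3/(s + 6) ↔ 3e^(-6t); 2/(s - 0) ↔ 2e^(0t); 6/(s + 2) ↔ 6e^(-2t).

f(t) = 2 + 6*exp(-2*t) + 3*exp(-6*t)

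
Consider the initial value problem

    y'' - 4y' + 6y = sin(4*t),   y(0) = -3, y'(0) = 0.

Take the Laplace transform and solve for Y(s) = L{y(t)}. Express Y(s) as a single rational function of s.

Y(s) = (-3*s^3 + 12*s^2 - 48*s + 196)/(s^4 - 4*s^3 + 22*s^2 - 64*s + 96)

Take the Laplace transform of both sides.
Using L{y''} = s^2 Y - s·y(0) - y'(0) and L{y'} = sY - y(0), with y(0) = -3, y'(0) = 0, the left side becomes (s^2 - 4*s + 6)Y - (-3*s + 12).
The right side is L{sin(4*t)} = 4/(s^2 + 16).
So (s^2 - 4*s + 6)Y = 4/(s^2 + 16) + (-3*s + 12).
Isolate Y and clear denominators.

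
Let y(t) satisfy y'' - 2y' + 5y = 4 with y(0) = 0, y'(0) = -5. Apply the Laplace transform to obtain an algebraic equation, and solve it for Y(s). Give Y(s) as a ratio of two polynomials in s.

Take the Laplace transform of both sides.
The derivative rules (L{y''} = s^2 Y - s·y(0) - y'(0) and L{y'} = sY - y(0), with y(0) = 0, y'(0) = -5) turn the left side into (s^2 - 2*s + 5)Y - (-5).
The right side is L{4} = 4/s.
So (s^2 - 2*s + 5)Y = 4/s + (-5).
Solve for Y(s) and write it as one ratio of polynomials.

Y(s) = (-5*s + 4)/(s^3 - 2*s^2 + 5*s)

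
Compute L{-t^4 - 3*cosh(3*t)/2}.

By linearity of the Laplace transform, transform each term separately.
(-1)·[L{t^4} = 4!/s^5 = 24/s^5]; (-3/2)·[L{cosh(3t)} = s/(s^2 - 9)].

-3*s/(2*(s^2 - 9)) - 24/s^5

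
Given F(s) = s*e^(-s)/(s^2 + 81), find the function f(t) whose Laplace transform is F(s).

f(t) = Heaviside(t - 1)*(cos(9*t - 9))

The factor e^(-s) signals a time shift by c = 1 (second shifting theorem).
L{cos(9t)} = s/(s^2 + 81), so L^-1{s/(s^2 + 81)} = cos(9*t).
Hence the inverse is u(t - 1) times that function evaluated at t - 1.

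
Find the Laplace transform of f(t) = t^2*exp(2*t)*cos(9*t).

2*(s - 2)*(s^2 - 4*s - 239)/(s^2 - 4*s + 85)^3

L{cos(9t)} = s/(s^2 + 81).
Multiplying by e^(2t) shifts s → s - 2, so L{exp(2*t)*cos(9*t)} = (s - 2)/((s - 2)^2 + 81).
Then apply L{t^2·g(t)} = (-1)^2 d^2/ds^2[G(s)] with G(s) = (s - 2)/((s - 2)^2 + 81):
differentiating 2 times and applying the sign gives 2*(s - 2)*(s^2 - 4*s - 239)/(s^2 - 4*s + 85)^3.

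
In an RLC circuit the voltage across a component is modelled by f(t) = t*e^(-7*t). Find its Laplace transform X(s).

L{t} = 1!/s^2 = 1/s^2.
By the first shifting theorem, multiplying by e^(-7t) replaces s with s + 7.

X(s) = (s + 7)^(-2)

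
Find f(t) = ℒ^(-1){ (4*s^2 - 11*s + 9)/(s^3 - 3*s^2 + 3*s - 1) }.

f(t) = t^2*exp(t) - 3*t*exp(t) + 4*exp(t)

Factor the denominator: s^3 - 3*s^2 + 3*s - 1 = (s - 1)^3.
Partial fraction decomposition gives [4/(s - 1)] + [-3/(s - 1)^2] + [2/(s - 1)^3].
Invert each term: 4/(s - 1) ↔ 4e^(t); -3/(s - 1)^2 ↔ -3t·e^(t); 2/(s - 1)^3 ↔ (1)t^2·e^(t).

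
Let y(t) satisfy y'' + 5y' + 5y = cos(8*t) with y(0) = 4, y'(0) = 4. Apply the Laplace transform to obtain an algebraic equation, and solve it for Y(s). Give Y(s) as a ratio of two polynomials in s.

Y(s) = (4*s^3 + 24*s^2 + 257*s + 1536)/(s^4 + 5*s^3 + 69*s^2 + 320*s + 320)

Take the Laplace transform of both sides.
Using L{y''} = s^2 Y - s·y(0) - y'(0) and L{y'} = sY - y(0), with y(0) = 4, y'(0) = 4, the left side becomes (s^2 + 5*s + 5)Y - (4*s + 24).
The right side is L{cos(8*t)} = s/(s^2 + 64).
So (s^2 + 5*s + 5)Y = s/(s^2 + 64) + (4*s + 24).
Isolate Y and clear denominators.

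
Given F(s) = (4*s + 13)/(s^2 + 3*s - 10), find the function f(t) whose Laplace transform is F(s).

Factor the denominator: s^2 + 3*s - 10 = (s - 2)*(s + 5).
Partial fraction decomposition gives [3/(s - 2)] + [1/(s + 5)].
Invert each term: 3/(s - 2) ↔ 3e^(2t); 1/(s + 5) ↔ e^(-5t).

f(t) = 3*exp(2*t) + exp(-5*t)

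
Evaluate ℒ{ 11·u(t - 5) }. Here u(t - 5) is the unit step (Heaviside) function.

11*exp(-5*s)/s

By the second shifting theorem, L{u(t - c)·g(t - c)} = e^(-cs)·G(s) with c = 5 and G(s) = L{g(t)}.
L{11} = 11/s.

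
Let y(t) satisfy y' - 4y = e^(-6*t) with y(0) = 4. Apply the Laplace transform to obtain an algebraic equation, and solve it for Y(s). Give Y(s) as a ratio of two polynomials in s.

Y(s) = (4*s + 25)/(s^2 + 2*s - 24)

Apply the Laplace transform to the equation.
With L{y'} = sY - y(0) = sY - 4: the LHS transforms to (s - 4)Y - (4).
The right side is L{e^(-6*t)} = 1/(s + 6).
So (s - 4)Y = 1/(s + 6) + (4).
Divide through and combine into a single rational function.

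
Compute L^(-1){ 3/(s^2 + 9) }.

Since L{sin(3t)} = 3/(s^2 + 9), the inverse is sin(3*t).

sin(3*t)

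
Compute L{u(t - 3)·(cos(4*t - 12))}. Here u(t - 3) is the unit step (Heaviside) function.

s*exp(-3*s)/(s^2 + 16)

By the second shifting theorem, L{u(t - c)·g(t - c)} = e^(-cs)·G(s) with c = 3 and G(s) = L{g(t)}.
L{cos(4t)} = s/(s^2 + 16).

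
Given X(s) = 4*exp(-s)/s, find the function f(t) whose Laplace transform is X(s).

f(t) = Heaviside(t - 1)*(4)

The factor e^(-s) signals a time shift by c = 1 (second shifting theorem).
L{4} = 4/s, so L^-1{4/s} = 4.
Hence the inverse is u(t - 1) times that function evaluated at t - 1.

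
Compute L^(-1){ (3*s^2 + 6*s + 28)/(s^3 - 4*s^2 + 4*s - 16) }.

5*exp(4*t) - sin(2*t) - 2*cos(2*t)

Factor the denominator: s^3 - 4*s^2 + 4*s - 16 = (s - 4)*(s^2 + 4).
Partial fraction decomposition gives [5/(s - 4)] + [-2*s/(s^2 + 4)] + [-2/(s^2 + 4)].
Invert each term: 5/(s - 4) ↔ 5e^(4t); -2·s/(s^2 + 4) ↔ -2cos(2t); -1·2/(s^2 + 4) ↔ -sin(2t).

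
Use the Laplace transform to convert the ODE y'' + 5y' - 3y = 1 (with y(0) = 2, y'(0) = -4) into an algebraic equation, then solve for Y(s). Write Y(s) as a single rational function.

Y(s) = (2*s^2 + 6*s + 1)/(s^3 + 5*s^2 - 3*s)

Laplace-transform each side.
The derivative rules (L{y''} = s^2 Y - s·y(0) - y'(0) and L{y'} = sY - y(0), with y(0) = 2, y'(0) = -4) turn the left side into (s^2 + 5*s - 3)Y - (2*s + 6).
The right side is L{1} = 1/s.
So (s^2 + 5*s - 3)Y = 1/s + (2*s + 6).
Isolate Y and clear denominators.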